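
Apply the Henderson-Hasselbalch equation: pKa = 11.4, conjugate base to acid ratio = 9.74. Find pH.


pH = pKa + log10([A-]/[HA])
pH = 11.4 + log10(9.74)
pH = 12.3886

12.3886


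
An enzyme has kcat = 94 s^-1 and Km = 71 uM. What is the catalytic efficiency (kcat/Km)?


Catalytic efficiency = kcat / Km
= 94 / 71
= 1.3239 uM^-1*s^-1

1.3239 uM^-1*s^-1


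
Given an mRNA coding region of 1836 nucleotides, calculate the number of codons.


codons = nucleotides / 3
codons = 1836 / 3 = 612

612


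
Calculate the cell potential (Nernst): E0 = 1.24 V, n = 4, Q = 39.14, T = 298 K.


E = E0 - (RT/nF) * ln(Q)
E = 1.24 - (8.314 * 298 / (4 * 96485)) * ln(39.14)
E = 1.2165 V

1.2165 V


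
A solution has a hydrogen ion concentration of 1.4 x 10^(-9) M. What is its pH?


pH = -log10([H+])
pH = -log10(1.4 x 10^(-9))
pH = 8.8539

8.8539


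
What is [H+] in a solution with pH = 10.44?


[H+] = 10^(-pH)
[H+] = 10^(-10.44)
[H+] = 3.631e-11 M

3.631e-11 M


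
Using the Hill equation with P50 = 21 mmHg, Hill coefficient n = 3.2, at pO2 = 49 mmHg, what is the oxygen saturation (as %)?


Y = pO2^n / (P50^n + pO2^n)
Y = 49^3.2 / (21^3.2 + 49^3.2)
Y = 93.77%

93.77%


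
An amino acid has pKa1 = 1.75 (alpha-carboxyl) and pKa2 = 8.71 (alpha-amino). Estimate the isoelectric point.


pI = (pKa1 + pKa2) / 2
pI = (1.75 + 8.71) / 2
pI = 5.23

5.23


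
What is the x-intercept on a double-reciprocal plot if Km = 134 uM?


x-intercept = -1/Km
= -1/134
= -0.0075 1/uM

-0.0075 1/uM


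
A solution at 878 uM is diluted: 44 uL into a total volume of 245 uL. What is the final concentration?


C2 = C1 * V1 / V2
C2 = 878 * 44 / 245
C2 = 157.6816 uM

157.6816 uM


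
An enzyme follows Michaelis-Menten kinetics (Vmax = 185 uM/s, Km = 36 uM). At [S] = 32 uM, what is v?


v = Vmax * [S] / (Km + [S])
v = 185 * 32 / (36 + 32)
v = 87.0588 uM/s

87.0588 uM/s


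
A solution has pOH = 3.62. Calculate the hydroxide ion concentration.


[OH-] = 10^(-pOH)
[OH-] = 10^(-3.62)
[OH-] = 2.399e-04 M

2.399e-04 M


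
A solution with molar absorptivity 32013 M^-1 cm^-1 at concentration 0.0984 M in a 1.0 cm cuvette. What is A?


A = epsilon * c * l
A = 32013 * 0.0984 * 1.0
A = 3150.0792

3150.0792


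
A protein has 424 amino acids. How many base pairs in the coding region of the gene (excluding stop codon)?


Each amino acid = 1 codon = 3 bp
bp = 424 * 3 = 1272 bp

1272 bp


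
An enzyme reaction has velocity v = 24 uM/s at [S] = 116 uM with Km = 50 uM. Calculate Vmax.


Vmax = v * (Km + [S]) / [S]
Vmax = 24 * (50 + 116) / 116
Vmax = 34.3448 uM/s

34.3448 uM/s


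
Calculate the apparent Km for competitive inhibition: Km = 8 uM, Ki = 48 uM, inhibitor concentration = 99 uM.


Km_app = Km * (1 + [I]/Ki)
Km_app = 8 * (1 + 99/48)
Km_app = 24.5 uM

24.5 uM


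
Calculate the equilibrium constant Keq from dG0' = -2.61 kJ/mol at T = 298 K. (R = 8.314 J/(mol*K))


Keq = exp(-dG0 * 1000 / (R * T))
Keq = exp(-(-2.61) * 1000 / (8.314 * 298))
Keq = 2.8675

2.8675


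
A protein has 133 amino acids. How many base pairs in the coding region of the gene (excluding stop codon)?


Each amino acid = 1 codon = 3 bp
bp = 133 * 3 = 399 bp

399 bp


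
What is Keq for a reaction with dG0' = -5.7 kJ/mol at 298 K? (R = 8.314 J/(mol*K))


Keq = exp(-dG0 * 1000 / (R * T))
Keq = exp(-(-5.7) * 1000 / (8.314 * 298))
Keq = 9.9806

9.9806


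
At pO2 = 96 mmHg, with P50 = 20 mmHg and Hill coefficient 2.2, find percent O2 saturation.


Y = pO2^n / (P50^n + pO2^n)
Y = 96^2.2 / (20^2.2 + 96^2.2)
Y = 96.93%

96.93%


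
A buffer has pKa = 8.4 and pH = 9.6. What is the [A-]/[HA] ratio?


[A-]/[HA] = 10^(pH - pKa)
= 10^(9.6 - 8.4)
= 15.8489

15.8489


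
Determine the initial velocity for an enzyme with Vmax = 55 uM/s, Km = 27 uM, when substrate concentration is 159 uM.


v = Vmax * [S] / (Km + [S])
v = 55 * 159 / (27 + 159)
v = 47.0161 uM/s

47.0161 uM/s


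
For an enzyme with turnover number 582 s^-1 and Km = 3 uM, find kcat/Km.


Catalytic efficiency = kcat / Km
= 582 / 3
= 194.0 uM^-1*s^-1

194.0 uM^-1*s^-1


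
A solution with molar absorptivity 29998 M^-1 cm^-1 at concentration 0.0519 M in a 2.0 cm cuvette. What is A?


A = epsilon * c * l
A = 29998 * 0.0519 * 2.0
A = 3113.7924

3113.7924


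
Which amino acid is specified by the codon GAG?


Standard genetic code lookup.
Codon GAG -> Glu

Glu


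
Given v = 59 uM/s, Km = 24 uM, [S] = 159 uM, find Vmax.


Vmax = v * (Km + [S]) / [S]
Vmax = 59 * (24 + 159) / 159
Vmax = 67.9057 uM/s

67.9057 uM/s


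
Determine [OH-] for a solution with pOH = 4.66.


[OH-] = 10^(-pOH)
[OH-] = 10^(-4.66)
[OH-] = 2.188e-05 M

2.188e-05 M


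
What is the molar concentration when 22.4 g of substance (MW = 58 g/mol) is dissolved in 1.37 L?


C = (mass / MW) / volume
C = (22.4 / 58) / 1.37
C = 0.2819 M

0.2819 M


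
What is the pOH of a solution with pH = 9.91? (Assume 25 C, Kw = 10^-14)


pOH = 14 - pH
pOH = 14 - 9.91
pOH = 4.09

4.09


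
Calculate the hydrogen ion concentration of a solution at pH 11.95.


[H+] = 10^(-pH)
[H+] = 10^(-11.95)
[H+] = 1.122e-12 M

1.122e-12 M


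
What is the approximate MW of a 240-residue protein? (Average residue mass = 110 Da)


MW = n_residues * 110 Da
MW = 240 * 110
MW = 26400 Da

26400 Da


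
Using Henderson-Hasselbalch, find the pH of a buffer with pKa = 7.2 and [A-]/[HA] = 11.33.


pH = pKa + log10([A-]/[HA])
pH = 7.2 + log10(11.33)
pH = 8.2542

8.2542


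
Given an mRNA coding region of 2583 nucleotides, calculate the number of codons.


codons = nucleotides / 3
codons = 2583 / 3 = 861

861


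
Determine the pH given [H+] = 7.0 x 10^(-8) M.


pH = -log10([H+])
pH = -log10(7.0 x 10^(-8))
pH = 7.1549

7.1549


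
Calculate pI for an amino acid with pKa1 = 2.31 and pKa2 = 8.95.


pI = (pKa1 + pKa2) / 2
pI = (2.31 + 8.95) / 2
pI = 5.63

5.63


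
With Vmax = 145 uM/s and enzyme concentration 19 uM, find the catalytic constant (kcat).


kcat = Vmax / [E]t
kcat = 145 / 19
kcat = 7.6316 s^-1

7.6316 s^-1


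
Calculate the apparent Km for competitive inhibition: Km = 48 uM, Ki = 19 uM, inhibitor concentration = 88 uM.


Km_app = Km * (1 + [I]/Ki)
Km_app = 48 * (1 + 88/19)
Km_app = 270.3158 uM

270.3158 uM


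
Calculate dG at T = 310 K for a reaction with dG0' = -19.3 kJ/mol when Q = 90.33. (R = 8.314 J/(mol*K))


dG = dG0' + RT * ln(Q) / 1000
dG = -19.3 + 8.314 * 310 * ln(90.33) / 1000
dG = -7.693 kJ/mol

-7.693 kJ/mol


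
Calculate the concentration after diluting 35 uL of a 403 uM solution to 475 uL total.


C2 = C1 * V1 / V2
C2 = 403 * 35 / 475
C2 = 29.6947 uM

29.6947 uM


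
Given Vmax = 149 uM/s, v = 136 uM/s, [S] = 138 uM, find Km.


Km = [S] * (Vmax - v) / v
Km = 138 * (149 - 136) / 136
Km = 13.1912 uM

13.1912 uM


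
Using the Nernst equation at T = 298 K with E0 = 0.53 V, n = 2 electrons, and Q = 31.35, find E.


E = E0 - (RT/nF) * ln(Q)
E = 0.53 - (8.314 * 298 / (2 * 96485)) * ln(31.35)
E = 0.4858 V

0.4858 V


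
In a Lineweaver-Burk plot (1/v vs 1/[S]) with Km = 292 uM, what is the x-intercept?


x-intercept = -1/Km
= -1/292
= -0.0034 1/uM

-0.0034 1/uM


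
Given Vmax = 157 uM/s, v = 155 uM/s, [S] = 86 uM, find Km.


Km = [S] * (Vmax - v) / v
Km = 86 * (157 - 155) / 155
Km = 1.1097 uM

1.1097 uM


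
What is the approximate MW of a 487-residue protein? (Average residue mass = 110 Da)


MW = n_residues * 110 Da
MW = 487 * 110
MW = 53570 Da

53570 Da


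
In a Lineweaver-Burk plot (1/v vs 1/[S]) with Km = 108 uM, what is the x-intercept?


x-intercept = -1/Km
= -1/108
= -0.0093 1/uM

-0.0093 1/uM


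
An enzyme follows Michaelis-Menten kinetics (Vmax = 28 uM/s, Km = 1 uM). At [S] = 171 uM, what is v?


v = Vmax * [S] / (Km + [S])
v = 28 * 171 / (1 + 171)
v = 27.8372 uM/s

27.8372 uM/s


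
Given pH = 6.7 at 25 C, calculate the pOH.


pOH = 14 - pH
pOH = 14 - 6.7
pOH = 7.3

7.3


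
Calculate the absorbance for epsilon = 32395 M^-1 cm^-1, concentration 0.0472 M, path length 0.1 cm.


A = epsilon * c * l
A = 32395 * 0.0472 * 0.1
A = 152.9044

152.9044


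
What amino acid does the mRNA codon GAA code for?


Standard genetic code lookup.
Codon GAA -> Glu

Glu


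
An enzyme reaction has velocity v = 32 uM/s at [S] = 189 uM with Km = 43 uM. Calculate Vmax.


Vmax = v * (Km + [S]) / [S]
Vmax = 32 * (43 + 189) / 189
Vmax = 39.2804 uM/s

39.2804 uM/s


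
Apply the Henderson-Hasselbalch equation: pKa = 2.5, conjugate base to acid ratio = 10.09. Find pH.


pH = pKa + log10([A-]/[HA])
pH = 2.5 + log10(10.09)
pH = 3.5039

3.5039


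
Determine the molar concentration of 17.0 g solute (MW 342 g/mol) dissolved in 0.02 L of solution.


C = (mass / MW) / volume
C = (17.0 / 342) / 0.02
C = 2.4854 M

2.4854 M


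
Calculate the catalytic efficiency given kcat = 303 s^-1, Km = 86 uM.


Catalytic efficiency = kcat / Km
= 303 / 86
= 3.5233 uM^-1*s^-1

3.5233 uM^-1*s^-1


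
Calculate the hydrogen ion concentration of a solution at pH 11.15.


[H+] = 10^(-pH)
[H+] = 10^(-11.15)
[H+] = 7.079e-12 M

7.079e-12 M


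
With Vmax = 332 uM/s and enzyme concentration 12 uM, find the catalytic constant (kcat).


kcat = Vmax / [E]t
kcat = 332 / 12
kcat = 27.6667 s^-1

27.6667 s^-1


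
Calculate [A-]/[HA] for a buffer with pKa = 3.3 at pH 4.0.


[A-]/[HA] = 10^(pH - pKa)
= 10^(4.0 - 3.3)
= 5.0119

5.0119


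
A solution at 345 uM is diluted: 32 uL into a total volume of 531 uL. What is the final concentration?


C2 = C1 * V1 / V2
C2 = 345 * 32 / 531
C2 = 20.791 uM

20.791 uM


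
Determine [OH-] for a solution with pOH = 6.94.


[OH-] = 10^(-pOH)
[OH-] = 10^(-6.94)
[OH-] = 1.148e-07 M

1.148e-07 M


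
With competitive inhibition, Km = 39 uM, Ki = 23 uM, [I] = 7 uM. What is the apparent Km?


Km_app = Km * (1 + [I]/Ki)
Km_app = 39 * (1 + 7/23)
Km_app = 50.8696 uM

50.8696 uM


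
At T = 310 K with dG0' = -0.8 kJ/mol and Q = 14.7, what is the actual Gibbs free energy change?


dG = dG0' + RT * ln(Q) / 1000
dG = -0.8 + 8.314 * 310 * ln(14.7) / 1000
dG = 6.1275 kJ/mol

6.1275 kJ/mol


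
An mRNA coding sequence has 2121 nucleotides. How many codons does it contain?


codons = nucleotides / 3
codons = 2121 / 3 = 707

707


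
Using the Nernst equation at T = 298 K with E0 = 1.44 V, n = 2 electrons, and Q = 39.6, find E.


E = E0 - (RT/nF) * ln(Q)
E = 1.44 - (8.314 * 298 / (2 * 96485)) * ln(39.6)
E = 1.3928 V

1.3928 V


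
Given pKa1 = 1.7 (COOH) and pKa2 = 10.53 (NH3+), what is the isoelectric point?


pI = (pKa1 + pKa2) / 2
pI = (1.7 + 10.53) / 2
pI = 6.115

6.115


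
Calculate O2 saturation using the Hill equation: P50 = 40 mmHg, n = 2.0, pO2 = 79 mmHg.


Y = pO2^n / (P50^n + pO2^n)
Y = 79^2.0 / (40^2.0 + 79^2.0)
Y = 79.59%

79.59%


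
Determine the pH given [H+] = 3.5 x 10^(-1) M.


pH = -log10([H+])
pH = -log10(3.5 x 10^(-1))
pH = 0.4559

0.4559


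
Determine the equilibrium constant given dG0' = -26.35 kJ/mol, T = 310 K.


Keq = exp(-dG0 * 1000 / (R * T))
Keq = exp(-(-26.35) * 1000 / (8.314 * 310))
Keq = 27548.9315

27548.9315


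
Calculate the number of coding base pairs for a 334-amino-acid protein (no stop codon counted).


Each amino acid = 1 codon = 3 bp
bp = 334 * 3 = 1002 bp

1002 bp


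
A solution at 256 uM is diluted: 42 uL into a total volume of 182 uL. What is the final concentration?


C2 = C1 * V1 / V2
C2 = 256 * 42 / 182
C2 = 59.0769 uM

59.0769 uM


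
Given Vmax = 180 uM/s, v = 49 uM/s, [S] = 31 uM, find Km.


Km = [S] * (Vmax - v) / v
Km = 31 * (180 - 49) / 49
Km = 82.8776 uM

82.8776 uM


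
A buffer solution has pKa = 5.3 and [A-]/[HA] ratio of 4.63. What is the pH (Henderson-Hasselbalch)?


pH = pKa + log10([A-]/[HA])
pH = 5.3 + log10(4.63)
pH = 5.9656

5.9656


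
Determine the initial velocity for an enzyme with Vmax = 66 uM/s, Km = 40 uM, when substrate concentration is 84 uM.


v = Vmax * [S] / (Km + [S])
v = 66 * 84 / (40 + 84)
v = 44.7097 uM/s

44.7097 uM/s


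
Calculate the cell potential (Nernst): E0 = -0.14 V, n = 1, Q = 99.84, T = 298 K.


E = E0 - (RT/nF) * ln(Q)
E = -0.14 - (8.314 * 298 / (1 * 96485)) * ln(99.84)
E = -0.2582 V

-0.2582 V


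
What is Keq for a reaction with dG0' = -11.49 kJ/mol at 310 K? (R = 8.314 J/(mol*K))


Keq = exp(-dG0 * 1000 / (R * T))
Keq = exp(-(-11.49) * 1000 / (8.314 * 310))
Keq = 86.322

86.322


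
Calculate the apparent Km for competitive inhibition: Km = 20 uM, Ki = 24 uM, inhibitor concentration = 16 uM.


Km_app = Km * (1 + [I]/Ki)
Km_app = 20 * (1 + 16/24)
Km_app = 33.3333 uM

33.3333 uM


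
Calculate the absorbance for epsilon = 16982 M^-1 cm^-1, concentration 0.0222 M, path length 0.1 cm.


A = epsilon * c * l
A = 16982 * 0.0222 * 0.1
A = 37.7

37.7


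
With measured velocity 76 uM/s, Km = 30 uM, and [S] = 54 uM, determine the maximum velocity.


Vmax = v * (Km + [S]) / [S]
Vmax = 76 * (30 + 54) / 54
Vmax = 118.2222 uM/s

118.2222 uM/s


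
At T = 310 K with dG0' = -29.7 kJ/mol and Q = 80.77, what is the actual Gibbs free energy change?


dG = dG0' + RT * ln(Q) / 1000
dG = -29.7 + 8.314 * 310 * ln(80.77) / 1000
dG = -18.3813 kJ/mol

-18.3813 kJ/mol


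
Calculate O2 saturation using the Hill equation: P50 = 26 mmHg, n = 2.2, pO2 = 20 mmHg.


Y = pO2^n / (P50^n + pO2^n)
Y = 20^2.2 / (26^2.2 + 20^2.2)
Y = 35.96%

35.96%


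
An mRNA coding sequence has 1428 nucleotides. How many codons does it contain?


codons = nucleotides / 3
codons = 1428 / 3 = 476

476


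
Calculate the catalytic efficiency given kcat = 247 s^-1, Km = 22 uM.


Catalytic efficiency = kcat / Km
= 247 / 22
= 11.2273 uM^-1*s^-1

11.2273 uM^-1*s^-1


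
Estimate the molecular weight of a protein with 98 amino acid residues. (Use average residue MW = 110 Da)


MW = n_residues * 110 Da
MW = 98 * 110
MW = 10780 Da

10780 Da


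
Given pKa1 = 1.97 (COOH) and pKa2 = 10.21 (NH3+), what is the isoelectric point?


pI = (pKa1 + pKa2) / 2
pI = (1.97 + 10.21) / 2
pI = 6.09

6.09


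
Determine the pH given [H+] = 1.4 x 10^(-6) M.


pH = -log10([H+])
pH = -log10(1.4 x 10^(-6))
pH = 5.8539

5.8539


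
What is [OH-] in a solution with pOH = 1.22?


[OH-] = 10^(-pOH)
[OH-] = 10^(-1.22)
[OH-] = 0.0603 M

0.0603 M


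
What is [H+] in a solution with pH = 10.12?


[H+] = 10^(-pH)
[H+] = 10^(-10.12)
[H+] = 7.586e-11 M

7.586e-11 M


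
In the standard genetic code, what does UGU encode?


Standard genetic code lookup.
Codon UGU -> Cys

Cys


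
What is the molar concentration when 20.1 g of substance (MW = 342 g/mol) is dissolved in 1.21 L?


C = (mass / MW) / volume
C = (20.1 / 342) / 1.21
C = 0.0486 M

0.0486 M


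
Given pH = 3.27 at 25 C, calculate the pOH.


pOH = 14 - pH
pOH = 14 - 3.27
pOH = 10.73

10.73


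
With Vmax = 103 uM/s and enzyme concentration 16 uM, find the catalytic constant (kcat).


kcat = Vmax / [E]t
kcat = 103 / 16
kcat = 6.4375 s^-1

6.4375 s^-1


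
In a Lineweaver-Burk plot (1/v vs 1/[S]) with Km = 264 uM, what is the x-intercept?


x-intercept = -1/Km
= -1/264
= -0.0038 1/uM

-0.0038 1/uM


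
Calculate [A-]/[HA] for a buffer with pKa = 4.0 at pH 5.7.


[A-]/[HA] = 10^(pH - pKa)
= 10^(5.7 - 4.0)
= 50.1187

50.1187


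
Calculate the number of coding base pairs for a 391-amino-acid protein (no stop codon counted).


Each amino acid = 1 codon = 3 bp
bp = 391 * 3 = 1173 bp

1173 bp


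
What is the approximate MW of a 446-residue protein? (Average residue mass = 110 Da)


MW = n_residues * 110 Da
MW = 446 * 110
MW = 49060 Da

49060 Da


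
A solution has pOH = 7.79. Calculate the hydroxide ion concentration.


[OH-] = 10^(-pOH)
[OH-] = 10^(-7.79)
[OH-] = 1.622e-08 M

1.622e-08 M


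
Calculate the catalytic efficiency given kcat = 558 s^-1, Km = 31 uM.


Catalytic efficiency = kcat / Km
= 558 / 31
= 18.0 uM^-1*s^-1

18.0 uM^-1*s^-1


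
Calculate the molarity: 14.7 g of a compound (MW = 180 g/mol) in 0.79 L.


C = (mass / MW) / volume
C = (14.7 / 180) / 0.79
C = 0.1034 M

0.1034 M


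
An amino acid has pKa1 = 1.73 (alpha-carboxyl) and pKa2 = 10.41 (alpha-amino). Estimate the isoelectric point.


pI = (pKa1 + pKa2) / 2
pI = (1.73 + 10.41) / 2
pI = 6.07

6.07


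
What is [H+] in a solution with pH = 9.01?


[H+] = 10^(-pH)
[H+] = 10^(-9.01)
[H+] = 9.772e-10 M

9.772e-10 M


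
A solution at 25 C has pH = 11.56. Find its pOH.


pOH = 14 - pH
pOH = 14 - 11.56
pOH = 2.44

2.44


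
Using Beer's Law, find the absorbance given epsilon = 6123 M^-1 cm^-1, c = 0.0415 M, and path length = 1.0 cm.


A = epsilon * c * l
A = 6123 * 0.0415 * 1.0
A = 254.1045

254.1045


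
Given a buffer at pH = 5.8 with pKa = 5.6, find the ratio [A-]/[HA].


[A-]/[HA] = 10^(pH - pKa)
= 10^(5.8 - 5.6)
= 1.5849

1.5849


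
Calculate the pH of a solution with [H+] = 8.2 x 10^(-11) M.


pH = -log10([H+])
pH = -log10(8.2 x 10^(-11))
pH = 10.0862

10.0862


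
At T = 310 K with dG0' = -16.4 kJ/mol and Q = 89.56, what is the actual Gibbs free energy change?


dG = dG0' + RT * ln(Q) / 1000
dG = -16.4 + 8.314 * 310 * ln(89.56) / 1000
dG = -4.8151 kJ/mol

-4.8151 kJ/mol


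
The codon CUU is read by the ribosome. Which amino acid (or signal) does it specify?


Standard genetic code lookup.
Codon CUU -> Leu

Leu


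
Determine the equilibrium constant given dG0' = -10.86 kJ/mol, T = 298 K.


Keq = exp(-dG0 * 1000 / (R * T))
Keq = exp(-(-10.86) * 1000 / (8.314 * 298))
Keq = 80.1038

80.1038


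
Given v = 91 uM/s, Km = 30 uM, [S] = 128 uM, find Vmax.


Vmax = v * (Km + [S]) / [S]
Vmax = 91 * (30 + 128) / 128
Vmax = 112.3281 uM/s

112.3281 uM/s


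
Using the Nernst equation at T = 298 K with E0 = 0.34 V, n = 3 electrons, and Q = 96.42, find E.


E = E0 - (RT/nF) * ln(Q)
E = 0.34 - (8.314 * 298 / (3 * 96485)) * ln(96.42)
E = 0.3009 V

0.3009 V


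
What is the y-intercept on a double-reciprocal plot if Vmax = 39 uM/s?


y-intercept = 1/Vmax
= 1/39
= 0.0256 s/uM

0.0256 s/uM


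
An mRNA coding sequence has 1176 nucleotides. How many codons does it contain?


codons = nucleotides / 3
codons = 1176 / 3 = 392

392


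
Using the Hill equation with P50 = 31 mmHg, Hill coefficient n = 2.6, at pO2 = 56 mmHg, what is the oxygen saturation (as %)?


Y = pO2^n / (P50^n + pO2^n)
Y = 56^2.6 / (31^2.6 + 56^2.6)
Y = 82.31%

82.31%


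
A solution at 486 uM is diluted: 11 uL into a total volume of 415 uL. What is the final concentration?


C2 = C1 * V1 / V2
C2 = 486 * 11 / 415
C2 = 12.8819 uM

12.8819 uM


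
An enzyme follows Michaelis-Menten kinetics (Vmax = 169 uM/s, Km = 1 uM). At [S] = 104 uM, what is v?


v = Vmax * [S] / (Km + [S])
v = 169 * 104 / (1 + 104)
v = 167.3905 uM/s

167.3905 uM/s


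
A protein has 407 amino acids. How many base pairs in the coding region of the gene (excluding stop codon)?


Each amino acid = 1 codon = 3 bp
bp = 407 * 3 = 1221 bp

1221 bp


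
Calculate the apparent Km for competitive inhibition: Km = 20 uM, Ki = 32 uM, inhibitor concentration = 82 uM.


Km_app = Km * (1 + [I]/Ki)
Km_app = 20 * (1 + 82/32)
Km_app = 71.25 uM

71.25 uM


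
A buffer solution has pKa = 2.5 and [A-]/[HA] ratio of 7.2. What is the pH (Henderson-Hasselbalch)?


pH = pKa + log10([A-]/[HA])
pH = 2.5 + log10(7.2)
pH = 3.3573

3.3573


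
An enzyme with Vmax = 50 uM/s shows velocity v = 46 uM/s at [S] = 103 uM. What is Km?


Km = [S] * (Vmax - v) / v
Km = 103 * (50 - 46) / 46
Km = 8.9565 uM

8.9565 uM


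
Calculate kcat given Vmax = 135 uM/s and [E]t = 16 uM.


kcat = Vmax / [E]t
kcat = 135 / 16
kcat = 8.4375 s^-1

8.4375 s^-1


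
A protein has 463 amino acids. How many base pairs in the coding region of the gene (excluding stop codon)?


Each amino acid = 1 codon = 3 bp
bp = 463 * 3 = 1389 bp

1389 bp


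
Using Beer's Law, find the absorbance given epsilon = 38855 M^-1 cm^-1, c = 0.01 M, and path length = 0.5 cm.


A = epsilon * c * l
A = 38855 * 0.01 * 0.5
A = 194.275

194.275


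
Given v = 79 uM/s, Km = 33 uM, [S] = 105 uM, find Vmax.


Vmax = v * (Km + [S]) / [S]
Vmax = 79 * (33 + 105) / 105
Vmax = 103.8286 uM/s

103.8286 uM/s


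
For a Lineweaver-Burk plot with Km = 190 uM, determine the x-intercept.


x-intercept = -1/Km
= -1/190
= -0.0053 1/uM

-0.0053 1/uM


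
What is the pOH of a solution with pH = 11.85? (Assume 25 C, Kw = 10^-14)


pOH = 14 - pH
pOH = 14 - 11.85
pOH = 2.15

2.15


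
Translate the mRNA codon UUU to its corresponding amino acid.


Standard genetic code lookup.
Codon UUU -> Phe

Phe


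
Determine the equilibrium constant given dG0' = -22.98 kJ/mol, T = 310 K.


Keq = exp(-dG0 * 1000 / (R * T))
Keq = exp(-(-22.98) * 1000 / (8.314 * 310))
Keq = 7451.4907

7451.4907


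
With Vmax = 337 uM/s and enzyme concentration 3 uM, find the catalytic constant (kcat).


kcat = Vmax / [E]t
kcat = 337 / 3
kcat = 112.3333 s^-1

112.3333 s^-1


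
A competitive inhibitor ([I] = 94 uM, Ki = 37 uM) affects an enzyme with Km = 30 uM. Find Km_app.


Km_app = Km * (1 + [I]/Ki)
Km_app = 30 * (1 + 94/37)
Km_app = 106.2162 uM

106.2162 uM


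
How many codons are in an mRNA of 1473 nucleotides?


codons = nucleotides / 3
codons = 1473 / 3 = 491

491


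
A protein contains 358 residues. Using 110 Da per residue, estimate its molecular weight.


MW = n_residues * 110 Da
MW = 358 * 110
MW = 39380 Da

39380 Da


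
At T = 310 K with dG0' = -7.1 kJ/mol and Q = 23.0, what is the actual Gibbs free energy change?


dG = dG0' + RT * ln(Q) / 1000
dG = -7.1 + 8.314 * 310 * ln(23.0) / 1000
dG = 0.9812 kJ/mol

0.9812 kJ/mol


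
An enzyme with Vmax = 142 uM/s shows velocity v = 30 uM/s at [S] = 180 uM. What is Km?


Km = [S] * (Vmax - v) / v
Km = 180 * (142 - 30) / 30
Km = 672.0 uM

672.0 uM


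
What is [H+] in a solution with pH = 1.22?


[H+] = 10^(-pH)
[H+] = 10^(-1.22)
[H+] = 0.0603 M

0.0603 M


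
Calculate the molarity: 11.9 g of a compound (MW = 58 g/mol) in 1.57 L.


C = (mass / MW) / volume
C = (11.9 / 58) / 1.57
C = 0.1307 M

0.1307 M


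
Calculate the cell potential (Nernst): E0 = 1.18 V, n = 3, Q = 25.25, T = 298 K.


E = E0 - (RT/nF) * ln(Q)
E = 1.18 - (8.314 * 298 / (3 * 96485)) * ln(25.25)
E = 1.1524 V

1.1524 V


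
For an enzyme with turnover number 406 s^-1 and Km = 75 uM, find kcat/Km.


Catalytic efficiency = kcat / Km
= 406 / 75
= 5.4133 uM^-1*s^-1

5.4133 uM^-1*s^-1


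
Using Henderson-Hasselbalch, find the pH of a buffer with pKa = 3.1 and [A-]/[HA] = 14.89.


pH = pKa + log10([A-]/[HA])
pH = 3.1 + log10(14.89)
pH = 4.2729

4.2729


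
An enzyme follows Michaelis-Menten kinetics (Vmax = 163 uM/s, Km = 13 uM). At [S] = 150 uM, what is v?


v = Vmax * [S] / (Km + [S])
v = 163 * 150 / (13 + 150)
v = 150.0 uM/s

150.0 uM/s


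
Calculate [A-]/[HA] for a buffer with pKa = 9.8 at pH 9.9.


[A-]/[HA] = 10^(pH - pKa)
= 10^(9.9 - 9.8)
= 1.2589

1.2589


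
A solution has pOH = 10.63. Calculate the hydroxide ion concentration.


[OH-] = 10^(-pOH)
[OH-] = 10^(-10.63)
[OH-] = 2.344e-11 M

2.344e-11 M


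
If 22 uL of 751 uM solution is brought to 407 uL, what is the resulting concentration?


C2 = C1 * V1 / V2
C2 = 751 * 22 / 407
C2 = 40.5946 uM

40.5946 uM


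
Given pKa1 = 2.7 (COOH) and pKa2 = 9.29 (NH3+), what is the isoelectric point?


pI = (pKa1 + pKa2) / 2
pI = (2.7 + 9.29) / 2
pI = 5.995

5.995


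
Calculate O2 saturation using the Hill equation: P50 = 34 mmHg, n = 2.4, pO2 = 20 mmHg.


Y = pO2^n / (P50^n + pO2^n)
Y = 20^2.4 / (34^2.4 + 20^2.4)
Y = 21.87%

21.87%


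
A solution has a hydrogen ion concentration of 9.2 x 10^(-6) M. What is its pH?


pH = -log10([H+])
pH = -log10(9.2 x 10^(-6))
pH = 5.0362

5.0362


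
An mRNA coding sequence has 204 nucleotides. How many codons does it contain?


codons = nucleotides / 3
codons = 204 / 3 = 68

68


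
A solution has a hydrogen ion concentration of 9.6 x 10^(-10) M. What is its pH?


pH = -log10([H+])
pH = -log10(9.6 x 10^(-10))
pH = 9.0177

9.0177


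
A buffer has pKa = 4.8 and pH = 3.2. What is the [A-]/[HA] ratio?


[A-]/[HA] = 10^(pH - pKa)
= 10^(3.2 - 4.8)
= 0.0251

0.0251


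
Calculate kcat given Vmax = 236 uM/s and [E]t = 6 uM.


kcat = Vmax / [E]t
kcat = 236 / 6
kcat = 39.3333 s^-1

39.3333 s^-1


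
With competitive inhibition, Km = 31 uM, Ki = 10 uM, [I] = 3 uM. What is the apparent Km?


Km_app = Km * (1 + [I]/Ki)
Km_app = 31 * (1 + 3/10)
Km_app = 40.3 uM

40.3 uM


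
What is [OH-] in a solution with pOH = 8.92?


[OH-] = 10^(-pOH)
[OH-] = 10^(-8.92)
[OH-] = 1.202e-09 M

1.202e-09 M


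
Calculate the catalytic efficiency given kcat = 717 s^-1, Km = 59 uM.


Catalytic efficiency = kcat / Km
= 717 / 59
= 12.1525 uM^-1*s^-1

12.1525 uM^-1*s^-1


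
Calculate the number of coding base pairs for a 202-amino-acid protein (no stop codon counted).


Each amino acid = 1 codon = 3 bp
bp = 202 * 3 = 606 bp

606 bp


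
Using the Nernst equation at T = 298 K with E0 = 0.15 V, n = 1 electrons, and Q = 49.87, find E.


E = E0 - (RT/nF) * ln(Q)
E = 0.15 - (8.314 * 298 / (1 * 96485)) * ln(49.87)
E = 0.0496 V

0.0496 V


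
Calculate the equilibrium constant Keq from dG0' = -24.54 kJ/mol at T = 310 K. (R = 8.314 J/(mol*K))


Keq = exp(-dG0 * 1000 / (R * T))
Keq = exp(-(-24.54) * 1000 / (8.314 * 310))
Keq = 13649.3146

13649.3146


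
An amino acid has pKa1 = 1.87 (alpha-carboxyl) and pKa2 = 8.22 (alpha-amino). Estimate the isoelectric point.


pI = (pKa1 + pKa2) / 2
pI = (1.87 + 8.22) / 2
pI = 5.045

5.045


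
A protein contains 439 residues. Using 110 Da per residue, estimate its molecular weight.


MW = n_residues * 110 Da
MW = 439 * 110
MW = 48290 Da

48290 Da


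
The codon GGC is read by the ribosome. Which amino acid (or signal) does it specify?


Standard genetic code lookup.
Codon GGC -> Gly

Gly


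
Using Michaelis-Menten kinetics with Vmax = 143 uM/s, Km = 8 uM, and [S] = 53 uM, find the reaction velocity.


v = Vmax * [S] / (Km + [S])
v = 143 * 53 / (8 + 53)
v = 124.2459 uM/s

124.2459 uM/s


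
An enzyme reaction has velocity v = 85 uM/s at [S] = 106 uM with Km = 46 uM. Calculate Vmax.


Vmax = v * (Km + [S]) / [S]
Vmax = 85 * (46 + 106) / 106
Vmax = 121.8868 uM/s

121.8868 uM/s


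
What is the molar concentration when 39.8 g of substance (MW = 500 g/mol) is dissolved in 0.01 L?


C = (mass / MW) / volume
C = (39.8 / 500) / 0.01
C = 7.96 M

7.96 M


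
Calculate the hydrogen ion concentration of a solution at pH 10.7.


[H+] = 10^(-pH)
[H+] = 10^(-10.7)
[H+] = 1.995e-11 M

1.995e-11 M


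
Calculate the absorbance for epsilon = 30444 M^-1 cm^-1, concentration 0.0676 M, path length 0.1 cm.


A = epsilon * c * l
A = 30444 * 0.0676 * 0.1
A = 205.8014

205.8014


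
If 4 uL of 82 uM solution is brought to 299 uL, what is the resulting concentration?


C2 = C1 * V1 / V2
C2 = 82 * 4 / 299
C2 = 1.097 uM

1.097 uM


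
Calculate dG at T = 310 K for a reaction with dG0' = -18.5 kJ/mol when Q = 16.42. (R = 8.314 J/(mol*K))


dG = dG0' + RT * ln(Q) / 1000
dG = -18.5 + 8.314 * 310 * ln(16.42) / 1000
dG = -11.2873 kJ/mol

-11.2873 kJ/mol


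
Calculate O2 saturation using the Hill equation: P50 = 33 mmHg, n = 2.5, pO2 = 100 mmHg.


Y = pO2^n / (P50^n + pO2^n)
Y = 100^2.5 / (33^2.5 + 100^2.5)
Y = 94.11%

94.11%


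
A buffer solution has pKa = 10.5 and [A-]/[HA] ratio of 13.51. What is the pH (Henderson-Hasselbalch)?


pH = pKa + log10([A-]/[HA])
pH = 10.5 + log10(13.51)
pH = 11.6307

11.6307


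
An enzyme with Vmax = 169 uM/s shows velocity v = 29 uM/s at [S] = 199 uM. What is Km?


Km = [S] * (Vmax - v) / v
Km = 199 * (169 - 29) / 29
Km = 960.6897 uM

960.6897 uM


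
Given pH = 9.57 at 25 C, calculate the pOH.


pOH = 14 - pH
pOH = 14 - 9.57
pOH = 4.43

4.43


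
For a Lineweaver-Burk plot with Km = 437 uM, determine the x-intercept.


x-intercept = -1/Km
= -1/437
= -0.0023 1/uM

-0.0023 1/uM


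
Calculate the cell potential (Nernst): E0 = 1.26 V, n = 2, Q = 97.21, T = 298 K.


E = E0 - (RT/nF) * ln(Q)
E = 1.26 - (8.314 * 298 / (2 * 96485)) * ln(97.21)
E = 1.2012 V

1.2012 V


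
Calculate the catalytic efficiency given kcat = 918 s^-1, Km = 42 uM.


Catalytic efficiency = kcat / Km
= 918 / 42
= 21.8571 uM^-1*s^-1

21.8571 uM^-1*s^-1


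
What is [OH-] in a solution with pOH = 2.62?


[OH-] = 10^(-pOH)
[OH-] = 10^(-2.62)
[OH-] = 0.0024 M

0.0024 M


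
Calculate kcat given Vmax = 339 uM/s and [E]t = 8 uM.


kcat = Vmax / [E]t
kcat = 339 / 8
kcat = 42.375 s^-1

42.375 s^-1


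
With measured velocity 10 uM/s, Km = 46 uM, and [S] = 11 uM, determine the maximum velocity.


Vmax = v * (Km + [S]) / [S]
Vmax = 10 * (46 + 11) / 11
Vmax = 51.8182 uM/s

51.8182 uM/s


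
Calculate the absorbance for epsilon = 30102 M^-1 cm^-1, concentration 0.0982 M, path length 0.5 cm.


A = epsilon * c * l
A = 30102 * 0.0982 * 0.5
A = 1478.0082

1478.0082


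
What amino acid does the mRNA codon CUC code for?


Standard genetic code lookup.
Codon CUC -> Leu

Leu


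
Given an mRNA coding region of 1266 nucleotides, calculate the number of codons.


codons = nucleotides / 3
codons = 1266 / 3 = 422

422


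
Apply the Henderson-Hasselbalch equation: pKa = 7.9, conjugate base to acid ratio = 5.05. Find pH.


pH = pKa + log10([A-]/[HA])
pH = 7.9 + log10(5.05)
pH = 8.6033

8.6033


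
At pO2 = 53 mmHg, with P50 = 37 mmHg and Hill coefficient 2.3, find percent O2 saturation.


Y = pO2^n / (P50^n + pO2^n)
Y = 53^2.3 / (37^2.3 + 53^2.3)
Y = 69.56%

69.56%


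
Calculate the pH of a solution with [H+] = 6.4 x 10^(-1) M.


pH = -log10([H+])
pH = -log10(6.4 x 10^(-1))
pH = 0.1938

0.1938


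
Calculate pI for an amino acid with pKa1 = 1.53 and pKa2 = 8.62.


pI = (pKa1 + pKa2) / 2
pI = (1.53 + 8.62) / 2
pI = 5.075

5.075


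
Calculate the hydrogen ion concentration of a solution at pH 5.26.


[H+] = 10^(-pH)
[H+] = 10^(-5.26)
[H+] = 5.495e-06 M

5.495e-06 M


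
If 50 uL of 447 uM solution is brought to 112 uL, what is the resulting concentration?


C2 = C1 * V1 / V2
C2 = 447 * 50 / 112
C2 = 199.5536 uM

199.5536 uM


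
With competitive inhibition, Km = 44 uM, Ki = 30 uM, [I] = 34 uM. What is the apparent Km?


Km_app = Km * (1 + [I]/Ki)
Km_app = 44 * (1 + 34/30)
Km_app = 93.8667 uM

93.8667 uM


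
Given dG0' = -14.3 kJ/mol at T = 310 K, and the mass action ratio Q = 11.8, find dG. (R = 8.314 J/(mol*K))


dG = dG0' + RT * ln(Q) / 1000
dG = -14.3 + 8.314 * 310 * ln(11.8) / 1000
dG = -7.9389 kJ/mol

-7.9389 kJ/mol


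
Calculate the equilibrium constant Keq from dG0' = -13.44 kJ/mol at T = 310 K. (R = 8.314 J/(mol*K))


Keq = exp(-dG0 * 1000 / (R * T))
Keq = exp(-(-13.44) * 1000 / (8.314 * 310))
Keq = 183.9527

183.9527


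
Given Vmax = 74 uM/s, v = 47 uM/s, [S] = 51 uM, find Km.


Km = [S] * (Vmax - v) / v
Km = 51 * (74 - 47) / 47
Km = 29.2979 uM

29.2979 uM


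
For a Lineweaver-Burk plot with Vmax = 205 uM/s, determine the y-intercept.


y-intercept = 1/Vmax
= 1/205
= 0.0049 s/uM

0.0049 s/uM


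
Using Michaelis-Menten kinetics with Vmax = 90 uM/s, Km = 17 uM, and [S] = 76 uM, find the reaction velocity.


v = Vmax * [S] / (Km + [S])
v = 90 * 76 / (17 + 76)
v = 73.5484 uM/s

73.5484 uM/s


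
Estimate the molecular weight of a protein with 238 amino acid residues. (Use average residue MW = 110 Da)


MW = n_residues * 110 Da
MW = 238 * 110
MW = 26180 Da

26180 Da


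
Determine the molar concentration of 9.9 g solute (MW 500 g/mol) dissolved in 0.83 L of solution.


C = (mass / MW) / volume
C = (9.9 / 500) / 0.83
C = 0.0239 M

0.0239 M


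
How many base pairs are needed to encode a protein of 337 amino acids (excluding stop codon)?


Each amino acid = 1 codon = 3 bp
bp = 337 * 3 = 1011 bp

1011 bp


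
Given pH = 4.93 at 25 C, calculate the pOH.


pOH = 14 - pH
pOH = 14 - 4.93
pOH = 9.07

9.07


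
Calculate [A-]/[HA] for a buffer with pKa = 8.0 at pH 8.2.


[A-]/[HA] = 10^(pH - pKa)
= 10^(8.2 - 8.0)
= 1.5849

1.5849


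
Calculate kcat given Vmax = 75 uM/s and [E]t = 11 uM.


kcat = Vmax / [E]t
kcat = 75 / 11
kcat = 6.8182 s^-1

6.8182 s^-1


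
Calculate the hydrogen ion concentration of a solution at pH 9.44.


[H+] = 10^(-pH)
[H+] = 10^(-9.44)
[H+] = 3.631e-10 M

3.631e-10 M


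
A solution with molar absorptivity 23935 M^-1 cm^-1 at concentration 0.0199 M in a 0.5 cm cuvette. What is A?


A = epsilon * c * l
A = 23935 * 0.0199 * 0.5
A = 238.1533

238.1533


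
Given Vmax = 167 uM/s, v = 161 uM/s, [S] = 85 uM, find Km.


Km = [S] * (Vmax - v) / v
Km = 85 * (167 - 161) / 161
Km = 3.1677 uM

3.1677 uM


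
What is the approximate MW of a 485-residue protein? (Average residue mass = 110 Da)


MW = n_residues * 110 Da
MW = 485 * 110
MW = 53350 Da

53350 Da


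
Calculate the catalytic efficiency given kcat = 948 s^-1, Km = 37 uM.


Catalytic efficiency = kcat / Km
= 948 / 37
= 25.6216 uM^-1*s^-1

25.6216 uM^-1*s^-1


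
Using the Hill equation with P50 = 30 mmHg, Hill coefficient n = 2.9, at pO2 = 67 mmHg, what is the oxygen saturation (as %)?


Y = pO2^n / (P50^n + pO2^n)
Y = 67^2.9 / (30^2.9 + 67^2.9)
Y = 91.13%

91.13%


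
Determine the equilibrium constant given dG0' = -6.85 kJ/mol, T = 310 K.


Keq = exp(-dG0 * 1000 / (R * T))
Keq = exp(-(-6.85) * 1000 / (8.314 * 310))
Keq = 14.2646

14.2646


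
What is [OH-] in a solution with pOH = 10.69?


[OH-] = 10^(-pOH)
[OH-] = 10^(-10.69)
[OH-] = 2.042e-11 M

2.042e-11 M


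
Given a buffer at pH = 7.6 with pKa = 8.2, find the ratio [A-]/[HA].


[A-]/[HA] = 10^(pH - pKa)
= 10^(7.6 - 8.2)
= 0.2512

0.2512


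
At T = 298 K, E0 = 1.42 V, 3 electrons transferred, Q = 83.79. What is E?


E = E0 - (RT/nF) * ln(Q)
E = 1.42 - (8.314 * 298 / (3 * 96485)) * ln(83.79)
E = 1.3821 V

1.3821 V


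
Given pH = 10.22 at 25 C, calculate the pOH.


pOH = 14 - pH
pOH = 14 - 10.22
pOH = 3.78

3.78


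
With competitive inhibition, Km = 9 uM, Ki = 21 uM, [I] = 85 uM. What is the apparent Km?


Km_app = Km * (1 + [I]/Ki)
Km_app = 9 * (1 + 85/21)
Km_app = 45.4286 uM

45.4286 uM


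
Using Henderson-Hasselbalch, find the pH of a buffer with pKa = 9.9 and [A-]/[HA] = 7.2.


pH = pKa + log10([A-]/[HA])
pH = 9.9 + log10(7.2)
pH = 10.7573

10.7573


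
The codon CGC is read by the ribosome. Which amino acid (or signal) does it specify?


Standard genetic code lookup.
Codon CGC -> Arg

Arg


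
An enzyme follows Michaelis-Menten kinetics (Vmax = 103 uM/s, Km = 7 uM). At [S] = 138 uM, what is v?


v = Vmax * [S] / (Km + [S])
v = 103 * 138 / (7 + 138)
v = 98.0276 uM/s

98.0276 uM/s


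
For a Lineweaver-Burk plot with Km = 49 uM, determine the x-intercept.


x-intercept = -1/Km
= -1/49
= -0.0204 1/uM

-0.0204 1/uM


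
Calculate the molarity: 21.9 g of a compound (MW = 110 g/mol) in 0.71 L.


C = (mass / MW) / volume
C = (21.9 / 110) / 0.71
C = 0.2804 M

0.2804 M


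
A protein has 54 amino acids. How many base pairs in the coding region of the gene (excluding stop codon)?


Each amino acid = 1 codon = 3 bp
bp = 54 * 3 = 162 bp

162 bp


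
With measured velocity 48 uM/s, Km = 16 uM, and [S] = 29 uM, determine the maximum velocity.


Vmax = v * (Km + [S]) / [S]
Vmax = 48 * (16 + 29) / 29
Vmax = 74.4828 uM/s

74.4828 uM/s


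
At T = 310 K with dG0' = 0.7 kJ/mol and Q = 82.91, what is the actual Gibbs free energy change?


dG = dG0' + RT * ln(Q) / 1000
dG = 0.7 + 8.314 * 310 * ln(82.91) / 1000
dG = 12.0861 kJ/mol

12.0861 kJ/mol


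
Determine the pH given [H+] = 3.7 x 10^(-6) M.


pH = -log10([H+])
pH = -log10(3.7 x 10^(-6))
pH = 5.4318

5.4318


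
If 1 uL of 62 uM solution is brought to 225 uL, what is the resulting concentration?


C2 = C1 * V1 / V2
C2 = 62 * 1 / 225
C2 = 0.2756 uM

0.2756 uM


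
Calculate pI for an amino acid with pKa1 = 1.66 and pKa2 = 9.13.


pI = (pKa1 + pKa2) / 2
pI = (1.66 + 9.13) / 2
pI = 5.395

5.395


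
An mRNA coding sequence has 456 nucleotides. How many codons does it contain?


codons = nucleotides / 3
codons = 456 / 3 = 152

152


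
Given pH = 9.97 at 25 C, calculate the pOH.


pOH = 14 - pH
pOH = 14 - 9.97
pOH = 4.03

4.03


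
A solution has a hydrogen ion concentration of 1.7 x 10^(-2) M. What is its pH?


pH = -log10([H+])
pH = -log10(1.7 x 10^(-2))
pH = 1.7696

1.7696


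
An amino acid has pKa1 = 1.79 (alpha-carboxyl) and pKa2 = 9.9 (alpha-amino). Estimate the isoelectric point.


pI = (pKa1 + pKa2) / 2
pI = (1.79 + 9.9) / 2
pI = 5.845

5.845


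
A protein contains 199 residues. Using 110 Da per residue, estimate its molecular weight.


MW = n_residues * 110 Da
MW = 199 * 110
MW = 21890 Da

21890 Da


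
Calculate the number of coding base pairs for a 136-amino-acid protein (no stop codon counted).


Each amino acid = 1 codon = 3 bp
bp = 136 * 3 = 408 bp

408 bp


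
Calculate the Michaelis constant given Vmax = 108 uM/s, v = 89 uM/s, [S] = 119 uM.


Km = [S] * (Vmax - v) / v
Km = 119 * (108 - 89) / 89
Km = 25.4045 uM

25.4045 uM


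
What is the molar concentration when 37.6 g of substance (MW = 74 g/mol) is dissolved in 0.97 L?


C = (mass / MW) / volume
C = (37.6 / 74) / 0.97
C = 0.5238 M

0.5238 M


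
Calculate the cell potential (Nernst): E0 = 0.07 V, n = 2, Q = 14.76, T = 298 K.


E = E0 - (RT/nF) * ln(Q)
E = 0.07 - (8.314 * 298 / (2 * 96485)) * ln(14.76)
E = 0.0354 V

0.0354 V


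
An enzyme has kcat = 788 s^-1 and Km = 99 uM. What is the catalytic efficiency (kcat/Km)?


Catalytic efficiency = kcat / Km
= 788 / 99
= 7.9596 uM^-1*s^-1

7.9596 uM^-1*s^-1


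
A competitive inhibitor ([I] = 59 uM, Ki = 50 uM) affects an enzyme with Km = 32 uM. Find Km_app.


Km_app = Km * (1 + [I]/Ki)
Km_app = 32 * (1 + 59/50)
Km_app = 69.76 uM

69.76 uM


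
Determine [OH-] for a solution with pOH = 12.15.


[OH-] = 10^(-pOH)
[OH-] = 10^(-12.15)
[OH-] = 7.079e-13 M

7.079e-13 M


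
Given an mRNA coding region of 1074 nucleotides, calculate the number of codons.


codons = nucleotides / 3
codons = 1074 / 3 = 358

358


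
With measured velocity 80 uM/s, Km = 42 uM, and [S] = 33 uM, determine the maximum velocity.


Vmax = v * (Km + [S]) / [S]
Vmax = 80 * (42 + 33) / 33
Vmax = 181.8182 uM/s

181.8182 uM/s


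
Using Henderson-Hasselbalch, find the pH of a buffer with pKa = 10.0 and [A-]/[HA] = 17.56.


pH = pKa + log10([A-]/[HA])
pH = 10.0 + log10(17.56)
pH = 11.2445

11.2445


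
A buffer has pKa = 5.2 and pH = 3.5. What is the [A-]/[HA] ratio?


[A-]/[HA] = 10^(pH - pKa)
= 10^(3.5 - 5.2)
= 0.02

0.02


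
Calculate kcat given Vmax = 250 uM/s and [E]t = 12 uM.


kcat = Vmax / [E]t
kcat = 250 / 12
kcat = 20.8333 s^-1

20.8333 s^-1


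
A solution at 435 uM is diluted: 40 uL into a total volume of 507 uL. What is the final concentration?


C2 = C1 * V1 / V2
C2 = 435 * 40 / 507
C2 = 34.3195 uM

34.3195 uM


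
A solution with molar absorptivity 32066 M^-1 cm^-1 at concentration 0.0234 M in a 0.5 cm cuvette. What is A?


A = epsilon * c * l
A = 32066 * 0.0234 * 0.5
A = 375.1722

375.1722
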